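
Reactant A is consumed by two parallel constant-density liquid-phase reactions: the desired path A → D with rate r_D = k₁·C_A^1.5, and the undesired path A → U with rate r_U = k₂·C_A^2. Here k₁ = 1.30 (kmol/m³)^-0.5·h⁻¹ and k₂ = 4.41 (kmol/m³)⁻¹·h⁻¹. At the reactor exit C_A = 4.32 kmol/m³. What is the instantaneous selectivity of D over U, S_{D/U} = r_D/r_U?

0.142

S_{D/U} = r_D/r_U = (k₁·C_A^1.5)/(k₂·C_A^2) = (k₁/k₂)·C_A^-0.5.
= (1.30×4.320^1.5) / (4.41×4.320^2) = 11.67/82.30 = 0.142.
The undesired path is higher order in A, so low C_A (CSTR or dilute feed) favours D.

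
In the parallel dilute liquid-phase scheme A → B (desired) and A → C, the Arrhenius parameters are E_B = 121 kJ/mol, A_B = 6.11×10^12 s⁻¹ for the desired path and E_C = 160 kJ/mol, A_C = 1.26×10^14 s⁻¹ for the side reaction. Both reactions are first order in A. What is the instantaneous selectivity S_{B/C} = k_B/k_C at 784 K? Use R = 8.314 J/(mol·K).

19.2

With equal orders, S_{B/C} = k_B/k_C = (A_B/A_C)·exp[(E_C−E_B)/(RT)].
(E_C−E_B)/(RT) = (160−121)×10³/(8.314×784) = 39000/6518 = 5.983.
k_B/k_C = (6.11×10^12/1.26×10^14)·exp(5.983) = 0.04849 × 396.7 = 19.2.
Since E_B < E_C, lowering the temperature improves selectivity toward B.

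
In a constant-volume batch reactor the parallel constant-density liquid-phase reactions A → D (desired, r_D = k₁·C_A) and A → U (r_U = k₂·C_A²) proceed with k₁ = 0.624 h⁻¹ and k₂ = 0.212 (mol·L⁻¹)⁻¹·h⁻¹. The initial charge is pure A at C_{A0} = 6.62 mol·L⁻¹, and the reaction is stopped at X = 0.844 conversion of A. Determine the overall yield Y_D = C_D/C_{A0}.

0.390

C_A = C_{A0}(1−X) = 1.033 mol·L⁻¹.
Along a PFR/batch, dC_D/dC_A = −r_D/(r_D+r_U) = −k₁/(k₁+k₂·C_A).
Integrating from C_{A0} to C_A: C_D = (0.624/0.212)·ln[(0.624+0.212·6.62)/(0.624+0.212·1.03)] = 2.943·ln(2.027/0.8429) = 2.583 mol·L⁻¹.
Y_D = C_D/C_{A0} = 2.583/6.62 = 0.390.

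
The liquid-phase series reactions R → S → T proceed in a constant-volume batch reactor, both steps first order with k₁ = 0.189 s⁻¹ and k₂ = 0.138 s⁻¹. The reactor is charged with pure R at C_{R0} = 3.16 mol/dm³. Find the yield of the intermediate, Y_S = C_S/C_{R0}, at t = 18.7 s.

0.173

The intermediate concentration in a first-order A→B→C sequence is C_S = k₁C_{R0}(e^(−k₁t) − e^(−k₂t))/(k₂−k₁).
e^(−k₁t) = e^(−0.189×18.7) = e^(−3.534) = 0.02918; e^(−k₂t) = e^(−2.581) = 0.07573.
C_S = 0.189×3.16/(0.138−0.189) × (0.02918−0.07573) = (-11.71)×(-0.04655) = 0.5451 mol/dm³.
Y_S = C_S/C_{R0} = 0.5451/3.16 = 0.173.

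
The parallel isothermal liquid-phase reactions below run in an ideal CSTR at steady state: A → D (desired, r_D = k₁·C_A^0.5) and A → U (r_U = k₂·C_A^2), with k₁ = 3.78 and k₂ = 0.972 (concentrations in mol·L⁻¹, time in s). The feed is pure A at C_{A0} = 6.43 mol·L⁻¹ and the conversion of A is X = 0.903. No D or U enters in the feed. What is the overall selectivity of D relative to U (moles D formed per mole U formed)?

Exit C_A = C_{A0}(1−X) = 6.43×0.0970 = 0.6237 mol·L⁻¹.
Rates in a CSTR are evaluated at the outlet concentration: r_D = 3.78×0.6237^0.5 = 2.985, r_U = 0.972×0.6237^2 = 0.3781.
Overall selectivity = C_D/C_U = r_Dτ/(r_Uτ) = r_D/r_U = 7.89.

7.89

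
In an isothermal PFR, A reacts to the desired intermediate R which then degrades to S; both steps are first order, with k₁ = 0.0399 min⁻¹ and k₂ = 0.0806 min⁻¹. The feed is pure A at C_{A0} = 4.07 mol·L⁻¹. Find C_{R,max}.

Evaluating C_R at τ_opt = ln(k₂/k₁)/(k₂−k₁) gives C_{R,max}/C_{A0} = (k₁/k₂)^[k₂/(k₂−k₁)].
= (0.0399/0.0806)^(0.0806/(0.0806−0.0399)) = (0.4950)^(1.980) = 0.2485.
C_{R,max} = 0.2485×4.07 = 1.01 mol·L⁻¹.

1.01 mol·L⁻¹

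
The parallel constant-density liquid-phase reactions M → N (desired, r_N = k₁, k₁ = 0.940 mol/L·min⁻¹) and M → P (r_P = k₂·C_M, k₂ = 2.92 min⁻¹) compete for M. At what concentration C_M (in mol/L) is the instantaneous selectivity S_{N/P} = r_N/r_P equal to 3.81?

S_{N/P} = (k₁/k₂)·C_M⁻¹ ⇒ C_M = (S·k₂/k₁)^(-1).
= (3.81×2.92/0.940)^(-1) = (11.84)^(-1) = 0.0845 mol/L.

0.0845 mol/L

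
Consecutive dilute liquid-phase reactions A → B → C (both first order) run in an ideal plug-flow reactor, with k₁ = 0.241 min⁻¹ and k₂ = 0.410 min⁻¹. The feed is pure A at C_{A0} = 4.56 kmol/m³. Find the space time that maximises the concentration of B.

3.14 min

Setting dC_B/dτ = 0 gives τ_opt = ln(k₂/k₁)/(k₂−k₁).
= ln(0.410/0.241)/(0.410−0.241) = ln(1.701)/0.1690 = 0.5314/0.1690 = 3.14 min.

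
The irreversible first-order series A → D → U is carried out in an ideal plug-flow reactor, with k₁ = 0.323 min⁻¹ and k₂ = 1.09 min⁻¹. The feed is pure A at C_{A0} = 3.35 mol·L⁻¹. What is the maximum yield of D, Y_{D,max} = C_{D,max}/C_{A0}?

0.178

Evaluating C_D at τ_opt = ln(k₂/k₁)/(k₂−k₁) gives C_{D,max}/C_{A0} = (k₁/k₂)^[k₂/(k₂−k₁)].
= (0.323/1.09)^(1.09/(1.09−0.323)) = (0.2963)^(1.421) = 0.1776.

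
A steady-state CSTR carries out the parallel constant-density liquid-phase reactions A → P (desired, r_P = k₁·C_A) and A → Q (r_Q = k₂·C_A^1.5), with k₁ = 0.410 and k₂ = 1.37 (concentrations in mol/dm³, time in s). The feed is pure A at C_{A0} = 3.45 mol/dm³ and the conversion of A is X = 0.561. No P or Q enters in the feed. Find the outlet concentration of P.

0.379 mol/dm³

Exit C_A = C_{A0}(1−X) = 3.45×0.439 = 1.515 mol/dm³.
In a CSTR the entire volume is at exit conditions, so r_P = 0.410×1.515 = 0.6210 and r_Q = 1.37×1.515^1.5 = 2.554.
Fraction of consumed A going to P: r_P/(r_P+r_Q) = 0.1956.
C_P = 0.1956·C_{A0}·X = 0.1956×3.45×0.561 = 0.379 mol/dm³.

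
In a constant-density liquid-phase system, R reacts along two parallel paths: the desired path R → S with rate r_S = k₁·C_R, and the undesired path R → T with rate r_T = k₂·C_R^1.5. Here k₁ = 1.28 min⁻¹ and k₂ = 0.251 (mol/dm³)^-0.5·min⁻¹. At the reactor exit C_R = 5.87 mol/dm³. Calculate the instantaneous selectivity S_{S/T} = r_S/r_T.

S_{S/T} = r_S/r_T = (k₁·C_R)/(k₂·C_R^1.5) = (k₁/k₂)·C_R^-0.5.
= (1.28×5.870) / (0.251×5.870^1.5) = 7.514/3.570 = 2.10.
The undesired path is higher order in R, so low C_R (CSTR or dilute feed) favours S.

2.10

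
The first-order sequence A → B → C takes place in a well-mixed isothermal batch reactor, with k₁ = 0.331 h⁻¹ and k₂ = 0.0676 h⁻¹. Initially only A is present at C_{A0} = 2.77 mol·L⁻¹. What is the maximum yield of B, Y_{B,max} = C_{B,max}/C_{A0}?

At the optimum, C_{B,max}/C_{A0} = (k₁/k₂)^[k₂/(k₂−k₁)].
= (0.331/0.0676)^(0.0676/(0.0676−0.331)) = (4.896)^(-0.2566) = 0.6652.

0.665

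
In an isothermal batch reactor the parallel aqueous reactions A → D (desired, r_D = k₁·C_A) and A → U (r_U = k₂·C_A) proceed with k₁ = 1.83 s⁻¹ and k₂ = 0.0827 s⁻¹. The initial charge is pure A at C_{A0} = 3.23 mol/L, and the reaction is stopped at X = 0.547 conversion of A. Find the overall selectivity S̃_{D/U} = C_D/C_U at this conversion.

C_A = C_{A0}(1−X) = 1.463 mol/L.
Both paths are first order in A, so the instantaneous fraction to D is constant: dC_D/d(−C_A) = k₁/(k₁+k₂) = 0.9568.
C_D = 0.9568·(C_{A0}−C_A) = 0.9568×1.767 = 1.69 mol/L.
C_U = (C_{A0}−C_A)−C_D = 0.07639 mol/L; S̃_{D/U} = 1.690/0.07639 = 22.1.

22.1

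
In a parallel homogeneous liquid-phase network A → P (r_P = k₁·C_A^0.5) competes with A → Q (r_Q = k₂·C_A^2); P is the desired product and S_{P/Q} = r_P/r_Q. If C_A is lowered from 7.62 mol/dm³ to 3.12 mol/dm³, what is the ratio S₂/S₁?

S_{P/Q} = (k₁/k₂)·C_A^-1.5, so S₂/S₁ = (C_{A,2}/C_{A,1})^-1.5.
= (3.12/7.62)^(-1.5) = (0.4094)^(-1.5) = 3.82.
Selectivity toward P rises as C_A falls — low-concentration operation is favoured.

3.82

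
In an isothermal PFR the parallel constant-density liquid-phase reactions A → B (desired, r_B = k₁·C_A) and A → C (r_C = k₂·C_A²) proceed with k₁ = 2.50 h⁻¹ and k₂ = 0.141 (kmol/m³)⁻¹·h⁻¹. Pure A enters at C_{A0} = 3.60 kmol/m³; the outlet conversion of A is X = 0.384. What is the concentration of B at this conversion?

1.19 kmol/m³

C_A = C_{A0}(1−X) = 2.218 kmol/m³.
Along a PFR/batch, dC_B/dC_A = −r_B/(r_B+r_C) = −k₁/(k₁+k₂·C_A).
Integrating from C_{A0} to C_A: C_B = (2.50/0.141)·ln[(2.50+0.141·3.60)/(2.50+0.141·2.22)] = 17.73·ln(3.008/2.813) = 1.188 kmol/m³.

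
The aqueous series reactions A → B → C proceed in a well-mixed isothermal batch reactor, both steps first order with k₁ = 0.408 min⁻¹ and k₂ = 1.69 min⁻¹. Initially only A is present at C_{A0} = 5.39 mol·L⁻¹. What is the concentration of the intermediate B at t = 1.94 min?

For first-order series with pure A initially, C_B(t) = k₁C_{A0}/(k₂−k₁)·(e^(−k₁t) − e^(−k₂t)).
e^(−k₁t) = e^(−0.408×1.94) = e^(−0.7915) = 0.4532; e^(−k₂t) = e^(−3.279) = 0.03768.
C_B = 0.408×5.39/(1.69−0.408) × (0.4532−0.03768) = 1.715×0.4155 = 0.7127 mol·L⁻¹.

0.713 mol·L⁻¹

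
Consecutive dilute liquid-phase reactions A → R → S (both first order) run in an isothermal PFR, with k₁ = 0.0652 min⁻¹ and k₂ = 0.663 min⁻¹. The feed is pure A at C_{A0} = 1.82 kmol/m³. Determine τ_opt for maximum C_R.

3.88 min

For first-order series the maximum of C_R occurs at τ_opt = ln(k₂/k₁)/(k₂−k₁).
= ln(0.663/0.0652)/(0.663−0.0652) = ln(10.17)/0.5978 = 2.319/0.5978 = 3.88 min.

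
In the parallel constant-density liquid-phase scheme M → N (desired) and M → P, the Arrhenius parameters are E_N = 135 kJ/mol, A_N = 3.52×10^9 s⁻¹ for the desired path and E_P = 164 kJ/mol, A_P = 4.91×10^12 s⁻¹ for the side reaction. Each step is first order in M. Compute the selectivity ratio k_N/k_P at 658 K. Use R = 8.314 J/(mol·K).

0.144

k_N/k_P = (A_N/A_P)·exp[−(E_N−E_P)/(RT)] = (A_N/A_P)·exp[(E_P−E_N)/(RT)].
(E_P−E_N)/(RT) = (164−135)×10³/(8.314×658) = 29000/5471 = 5.301.
k_N/k_P = (3.52×10^9/4.91×10^12)·exp(5.301) = 7.169×10^-4 × 200.5 = 0.144.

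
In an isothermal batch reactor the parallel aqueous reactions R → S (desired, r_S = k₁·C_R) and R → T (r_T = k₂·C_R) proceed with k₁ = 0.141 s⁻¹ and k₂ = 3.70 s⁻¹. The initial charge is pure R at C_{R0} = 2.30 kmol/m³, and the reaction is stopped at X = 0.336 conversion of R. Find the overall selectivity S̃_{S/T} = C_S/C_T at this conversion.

0.0381

C_R = C_{R0}(1−X) = 1.527 kmol/m³.
Both paths are first order in R, so the instantaneous fraction to S is constant: dC_S/d(−C_R) = k₁/(k₁+k₂) = 0.03671.
C_S = 0.03671·(C_{R0}−C_R) = 0.03671×0.7728 = 0.0284 kmol/m³.
C_T = (C_{R0}−C_R)−C_S = 0.7444 kmol/m³; S̃_{S/T} = 0.02837/0.7444 = 0.0381.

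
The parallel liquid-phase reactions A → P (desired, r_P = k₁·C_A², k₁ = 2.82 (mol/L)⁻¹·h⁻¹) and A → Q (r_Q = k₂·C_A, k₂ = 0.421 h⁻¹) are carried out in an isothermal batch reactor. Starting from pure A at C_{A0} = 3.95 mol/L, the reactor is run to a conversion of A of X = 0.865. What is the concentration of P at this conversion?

C_A = C_{A0}(1−X) = 0.5333 mol/L.
Along a PFR/batch, dC_Q/dC_A = −r_Q/(r_P+r_Q) = −k₂/(k₂+k₁·C_A).
Integrating from C_{A0} to C_A: C_Q = (0.421/2.82)·ln[(0.421+2.82·3.95)/(0.421+2.82·0.533)] = 0.1493·ln(11.56/1.925) = 0.2676 mol/L.
Then C_P = (C_{A0}−C_A) − C_Q = 3.417 − 0.2676 = 3.149 mol/L.

3.15 mol/L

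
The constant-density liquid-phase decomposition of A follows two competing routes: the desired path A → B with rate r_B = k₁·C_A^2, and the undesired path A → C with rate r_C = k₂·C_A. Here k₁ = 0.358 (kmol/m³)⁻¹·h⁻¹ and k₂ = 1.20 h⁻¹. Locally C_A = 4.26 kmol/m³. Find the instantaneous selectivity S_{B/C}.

S_{B/C} = r_B/r_C = (k₁·C_A^2)/(k₂·C_A) = (k₁/k₂)·C_A.
= (0.358×4.260^2) / (1.20×4.260) = 6.497/5.112 = 1.27.
Since the desired path is higher order in A, keeping C_A high (PFR or concentrated feed) favours B.

1.27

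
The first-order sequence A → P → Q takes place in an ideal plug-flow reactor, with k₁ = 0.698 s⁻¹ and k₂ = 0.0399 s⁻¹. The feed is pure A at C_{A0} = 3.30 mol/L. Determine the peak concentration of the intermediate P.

2.77 mol/L

Evaluating C_P at τ_opt = ln(k₂/k₁)/(k₂−k₁) gives C_{P,max}/C_{A0} = (k₁/k₂)^[k₂/(k₂−k₁)].
= (0.698/0.0399)^(0.0399/(0.0399−0.698)) = (17.49)^(-0.06063) = 0.8407.
C_{P,max} = 0.8407×3.30 = 2.77 mol/L.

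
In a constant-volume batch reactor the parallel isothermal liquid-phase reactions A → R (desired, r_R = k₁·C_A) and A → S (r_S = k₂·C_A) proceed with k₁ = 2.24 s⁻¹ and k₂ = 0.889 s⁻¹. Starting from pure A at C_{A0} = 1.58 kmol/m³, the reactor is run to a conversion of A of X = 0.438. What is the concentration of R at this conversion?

0.495 kmol/m³

C_A = C_{A0}(1−X) = 0.8880 kmol/m³.
Both paths are first order in A, so the instantaneous fraction to R is constant: dC_R/d(−C_A) = k₁/(k₁+k₂) = 0.7159.
C_R = 0.7159·(C_{A0}−C_A) = 0.7159×0.6920 = 0.495 kmol/m³.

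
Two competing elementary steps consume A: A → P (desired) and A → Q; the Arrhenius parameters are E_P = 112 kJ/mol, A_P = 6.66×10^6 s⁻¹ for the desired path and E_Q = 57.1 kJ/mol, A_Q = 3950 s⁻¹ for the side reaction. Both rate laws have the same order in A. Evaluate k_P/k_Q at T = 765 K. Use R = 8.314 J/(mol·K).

With equal orders, S_{P/Q} = k_P/k_Q = (A_P/A_Q)·exp[(E_Q−E_P)/(RT)].
(E_Q−E_P)/(RT) = (57.1−112)×10³/(8.314×765) = -54900/6360 = -8.632.
k_P/k_Q = (6.66×10^6/3950)·exp(-8.632) = 1686 × 1.783×10^-4 = 0.301.

0.301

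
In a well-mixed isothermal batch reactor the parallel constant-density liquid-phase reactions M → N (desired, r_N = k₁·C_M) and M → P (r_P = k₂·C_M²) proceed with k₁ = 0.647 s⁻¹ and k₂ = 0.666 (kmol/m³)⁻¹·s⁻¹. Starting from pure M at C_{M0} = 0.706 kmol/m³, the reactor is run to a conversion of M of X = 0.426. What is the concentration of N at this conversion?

C_M = C_{M0}(1−X) = 0.4052 kmol/m³.
Along a PFR/batch, dC_N/dC_M = −r_N/(r_N+r_P) = −k₁/(k₁+k₂·C_M).
Integrating from C_{M0} to C_M: C_N = (0.647/0.666)·ln[(0.647+0.666·0.706)/(0.647+0.666·0.405)] = 0.9715·ln(1.117/0.9169) = 0.1920 kmol/m³.

0.192 kmol/m³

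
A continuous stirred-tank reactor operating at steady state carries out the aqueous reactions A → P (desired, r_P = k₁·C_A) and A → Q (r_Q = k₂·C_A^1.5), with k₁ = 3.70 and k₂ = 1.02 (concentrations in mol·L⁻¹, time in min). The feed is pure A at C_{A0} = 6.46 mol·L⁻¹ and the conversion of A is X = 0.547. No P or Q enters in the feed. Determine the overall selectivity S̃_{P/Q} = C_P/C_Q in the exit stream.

2.12

Exit C_A = C_{A0}(1−X) = 6.46×0.453 = 2.926 mol·L⁻¹.
In a CSTR the entire volume is at exit conditions, so r_P = 3.70×2.926 = 10.83 and r_Q = 1.02×2.926^1.5 = 5.106.
Overall selectivity = C_P/C_Q = r_Pτ/(r_Qτ) = r_P/r_Q = 2.12.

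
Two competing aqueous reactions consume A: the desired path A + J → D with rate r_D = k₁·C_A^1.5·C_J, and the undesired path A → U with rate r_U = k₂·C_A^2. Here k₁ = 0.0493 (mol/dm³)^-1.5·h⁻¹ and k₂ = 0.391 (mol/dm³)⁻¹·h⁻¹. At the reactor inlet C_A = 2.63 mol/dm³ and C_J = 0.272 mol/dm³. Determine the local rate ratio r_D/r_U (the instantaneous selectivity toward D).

0.0211

S_{D/U} = r_D/r_U = (k₁·C_A^1.5·C_J)/(k₂·C_A^2) = (k₁/k₂)·C_A^-0.5·C_J.
= (0.0493×2.630^1.5×0.2720) / (0.391×2.630^2) = 0.05719/2.705 = 0.0211.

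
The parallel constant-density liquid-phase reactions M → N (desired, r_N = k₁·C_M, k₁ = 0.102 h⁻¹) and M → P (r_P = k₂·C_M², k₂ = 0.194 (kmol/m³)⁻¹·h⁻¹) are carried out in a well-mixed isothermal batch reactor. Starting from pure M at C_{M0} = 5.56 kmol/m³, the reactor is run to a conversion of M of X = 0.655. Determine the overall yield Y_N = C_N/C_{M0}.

C_M = C_{M0}(1−X) = 1.918 kmol/m³.
Along a PFR/batch, dC_N/dC_M = −r_N/(r_N+r_P) = −k₁/(k₁+k₂·C_M).
Integrating from C_{M0} to C_M: C_N = (0.102/0.194)·ln[(0.102+0.194·5.56)/(0.102+0.194·1.92)] = 0.5258·ln(1.181/0.4741) = 0.4797 kmol/m³.
Y_N = C_N/C_{M0} = 0.4797/5.56 = 0.0863.

0.0863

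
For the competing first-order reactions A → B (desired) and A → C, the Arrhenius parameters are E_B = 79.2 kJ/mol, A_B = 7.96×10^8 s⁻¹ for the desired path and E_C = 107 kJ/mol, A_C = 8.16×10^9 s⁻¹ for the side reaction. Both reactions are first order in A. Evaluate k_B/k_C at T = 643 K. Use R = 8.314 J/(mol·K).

17.7

With equal orders, S_{B/C} = k_B/k_C = (A_B/A_C)·exp[(E_C−E_B)/(RT)].
(E_C−E_B)/(RT) = (107−79.2)×10³/(8.314×643) = 27800/5346 = 5.200.
k_B/k_C = (7.96×10^8/8.16×10^9)·exp(5.200) = 0.09755 × 181.3 = 17.7.
Since E_B < E_C, lowering the temperature improves selectivity toward B.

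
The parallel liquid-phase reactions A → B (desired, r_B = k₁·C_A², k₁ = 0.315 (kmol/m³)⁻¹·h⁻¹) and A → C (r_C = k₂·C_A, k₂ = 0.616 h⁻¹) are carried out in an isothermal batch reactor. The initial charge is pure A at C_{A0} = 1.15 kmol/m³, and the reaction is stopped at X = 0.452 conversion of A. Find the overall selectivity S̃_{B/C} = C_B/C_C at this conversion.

0.451

C_A = C_{A0}(1−X) = 0.6302 kmol/m³.
Along a PFR/batch, dC_C/dC_A = −r_C/(r_B+r_C) = −k₂/(k₂+k₁·C_A).
Integrating from C_{A0} to C_A: C_C = (0.616/0.315)·ln[(0.616+0.315·1.15)/(0.616+0.315·0.630)] = 1.956·ln(0.9782/0.8145) = 0.3582 kmol/m³.
Then C_B = (C_{A0}−C_A) − C_C = 0.5198 − 0.3582 = 0.1616 kmol/m³.
S̃_{B/C} = C_B/C_C = 0.1616/0.3582 = 0.451.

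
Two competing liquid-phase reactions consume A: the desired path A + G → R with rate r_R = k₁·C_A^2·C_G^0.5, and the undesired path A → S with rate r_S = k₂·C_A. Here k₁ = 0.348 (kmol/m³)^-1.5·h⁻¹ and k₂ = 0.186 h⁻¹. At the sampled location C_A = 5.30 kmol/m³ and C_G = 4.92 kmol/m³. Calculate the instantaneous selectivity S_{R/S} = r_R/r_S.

22.0

S_{R/S} = r_R/r_S = (k₁·C_A^2·C_G^0.5)/(k₂·C_A) = (k₁/k₂)·C_A·C_G^0.5.
= (0.348×5.300^2×4.920^0.5) / (0.186×5.300) = 21.68/0.9858 = 22.0.
Since the desired path is higher order in A, keeping C_A high (PFR or concentrated feed) favours R.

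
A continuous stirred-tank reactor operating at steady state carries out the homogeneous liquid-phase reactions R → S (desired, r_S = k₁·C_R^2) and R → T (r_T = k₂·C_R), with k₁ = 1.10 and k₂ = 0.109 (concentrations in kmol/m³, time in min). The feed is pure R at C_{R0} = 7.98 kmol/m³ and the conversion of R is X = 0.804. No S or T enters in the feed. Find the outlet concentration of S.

Exit C_R = C_{R0}(1−X) = 7.98×0.196 = 1.564 kmol/m³.
A CSTR operates uniformly at the exit composition, giving r_S = 2.691 and r_T = 0.1705 (each k·C_R^n at C_R = 1.564).
Fraction of consumed R going to S: r_S/(r_S+r_T) = 0.9404.
C_S = 0.9404·C_{R0}·X = 0.9404×7.98×0.804 = 6.03 kmol/m³.

6.03 kmol/m³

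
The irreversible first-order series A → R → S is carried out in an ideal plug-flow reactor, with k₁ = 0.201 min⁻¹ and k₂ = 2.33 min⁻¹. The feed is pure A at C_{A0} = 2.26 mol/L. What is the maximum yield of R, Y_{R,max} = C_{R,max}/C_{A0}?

0.0684

Evaluating C_R at τ_opt = ln(k₂/k₁)/(k₂−k₁) gives C_{R,max}/C_{A0} = (k₁/k₂)^[k₂/(k₂−k₁)].
= (0.201/2.33)^(2.33/(2.33−0.201)) = (0.08627)^(1.094) = 0.06845.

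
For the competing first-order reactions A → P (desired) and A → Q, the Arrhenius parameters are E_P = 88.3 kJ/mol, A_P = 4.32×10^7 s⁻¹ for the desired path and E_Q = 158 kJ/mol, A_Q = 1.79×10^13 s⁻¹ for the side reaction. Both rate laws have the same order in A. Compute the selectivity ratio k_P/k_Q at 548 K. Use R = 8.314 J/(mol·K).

With equal orders, S_{P/Q} = k_P/k_Q = (A_P/A_Q)·exp[(E_Q−E_P)/(RT)].
(E_Q−E_P)/(RT) = (158−88.3)×10³/(8.314×548) = 69700/4556 = 15.30.
k_P/k_Q = (4.32×10^7/1.79×10^13)·exp(15.30) = 2.413×10^-6 × 4.405×10^6 = 10.6.

10.6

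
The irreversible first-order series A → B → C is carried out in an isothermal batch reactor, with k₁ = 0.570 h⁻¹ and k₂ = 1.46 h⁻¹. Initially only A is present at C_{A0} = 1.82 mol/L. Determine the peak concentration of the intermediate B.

0.389 mol/L

Evaluating C_B at t_opt = ln(k₂/k₁)/(k₂−k₁) gives C_{B,max}/C_{A0} = (k₁/k₂)^[k₂/(k₂−k₁)].
= (0.570/1.46)^(1.46/(1.46−0.570)) = (0.3904)^(1.640) = 0.2138.
C_{B,max} = 0.2138×1.82 = 0.389 mol/L.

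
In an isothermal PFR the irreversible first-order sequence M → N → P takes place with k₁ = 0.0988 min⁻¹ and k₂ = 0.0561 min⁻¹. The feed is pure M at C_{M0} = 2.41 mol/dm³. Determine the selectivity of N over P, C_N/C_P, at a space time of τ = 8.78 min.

3.20

For first-order series with pure M initially, C_N(τ) = k₁C_{M0}/(k₂−k₁)·(e^(−k₁τ) − e^(−k₂τ)).
e^(−k₁τ) = e^(−0.0988×8.78) = e^(−0.8675) = 0.4200; e^(−k₂τ) = e^(−0.4926) = 0.6111.
C_N = 0.0988×2.41/(0.0561−0.0988) × (0.4200−0.6111) = (-5.576)×(-0.1910) = 1.065 mol/dm³.
C_M = C_{M0}e^(−k₁τ) = 1.012 mol/dm³, so C_P = C_{M0}−C_M−C_N = 0.3324 mol/dm³; C_N/C_P = 3.20.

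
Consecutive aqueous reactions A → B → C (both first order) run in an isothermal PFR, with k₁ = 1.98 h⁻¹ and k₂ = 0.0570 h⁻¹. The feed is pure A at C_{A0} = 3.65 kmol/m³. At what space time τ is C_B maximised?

For first-order series the maximum of C_B occurs at τ_opt = ln(k₂/k₁)/(k₂−k₁).
= ln(0.0570/1.98)/(0.0570−1.98) = ln(0.02879)/-1.923 = -3.548/-1.923 = 1.84 h.

1.84 h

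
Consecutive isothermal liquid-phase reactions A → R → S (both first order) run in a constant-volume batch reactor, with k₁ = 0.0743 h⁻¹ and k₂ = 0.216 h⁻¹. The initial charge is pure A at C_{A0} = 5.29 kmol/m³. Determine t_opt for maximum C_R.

For first-order series the maximum of C_R occurs at t_opt = ln(k₂/k₁)/(k₂−k₁).
= ln(0.216/0.0743)/(0.216−0.0743) = ln(2.907)/0.1417 = 1.067/0.1417 = 7.53 h.

7.53 h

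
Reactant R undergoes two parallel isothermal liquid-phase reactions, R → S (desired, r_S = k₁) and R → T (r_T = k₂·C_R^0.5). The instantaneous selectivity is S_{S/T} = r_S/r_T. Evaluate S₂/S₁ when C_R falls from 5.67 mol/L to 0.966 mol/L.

S_{S/T} = (k₁/k₂)·C_R^-0.5, so S₂/S₁ = (C_{R,2}/C_{R,1})^-0.5.
= (0.966/5.67)^(-0.5) = (0.1704)^(-0.5) = 2.42.

2.42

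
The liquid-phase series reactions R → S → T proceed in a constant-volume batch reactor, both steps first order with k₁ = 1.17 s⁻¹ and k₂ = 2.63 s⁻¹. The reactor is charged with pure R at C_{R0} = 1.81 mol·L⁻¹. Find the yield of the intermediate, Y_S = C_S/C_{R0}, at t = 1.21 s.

Solving the coupled first-order balances gives C_S(t) = [k₁/(k₂−k₁)]·C_{R0}·(e^(−k₁t) − e^(−k₂t)).
e^(−k₁t) = e^(−1.17×1.21) = e^(−1.416) = 0.2428; e^(−k₂t) = e^(−3.182) = 0.04149.
C_S = 1.17×1.81/(2.63−1.17) × (0.2428−0.04149) = 1.450×0.2013 = 0.2919 mol·L⁻¹.
Y_S = C_S/C_{R0} = 0.2919/1.81 = 0.161.

0.161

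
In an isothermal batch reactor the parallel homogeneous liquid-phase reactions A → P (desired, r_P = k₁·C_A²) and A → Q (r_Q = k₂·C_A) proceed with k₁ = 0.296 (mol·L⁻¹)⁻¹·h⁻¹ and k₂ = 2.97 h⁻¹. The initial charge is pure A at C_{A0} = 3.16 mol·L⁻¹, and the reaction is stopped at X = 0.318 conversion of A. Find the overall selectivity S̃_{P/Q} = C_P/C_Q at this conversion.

0.264

C_A = C_{A0}(1−X) = 2.155 mol·L⁻¹.
Along a PFR/batch, dC_Q/dC_A = −r_Q/(r_P+r_Q) = −k₂/(k₂+k₁·C_A).
Integrating from C_{A0} to C_A: C_Q = (2.97/0.296)·ln[(2.97+0.296·3.16)/(2.97+0.296·2.16)] = 10.03·ln(3.905/3.608) = 0.7949 mol·L⁻¹.
Then C_P = (C_{A0}−C_A) − C_Q = 1.005 − 0.7949 = 0.2100 mol·L⁻¹.
S̃_{P/Q} = C_P/C_Q = 0.2100/0.7949 = 0.264.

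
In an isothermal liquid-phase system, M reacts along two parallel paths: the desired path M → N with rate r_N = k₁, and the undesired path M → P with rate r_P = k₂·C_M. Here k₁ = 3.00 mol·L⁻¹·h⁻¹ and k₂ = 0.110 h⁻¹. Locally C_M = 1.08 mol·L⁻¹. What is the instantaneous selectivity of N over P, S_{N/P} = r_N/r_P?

S_{N/P} = r_N/r_P = (k₁)/(k₂·C_M) = (k₁/k₂)·C_M⁻¹.
= (3.00) / (0.110×1.080) = 3.000/0.1188 = 25.3.

25.3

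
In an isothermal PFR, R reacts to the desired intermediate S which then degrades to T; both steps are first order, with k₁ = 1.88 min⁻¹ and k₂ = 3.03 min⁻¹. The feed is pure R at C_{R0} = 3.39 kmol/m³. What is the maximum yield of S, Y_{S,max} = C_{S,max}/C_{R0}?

Evaluating C_S at τ_opt = ln(k₂/k₁)/(k₂−k₁) gives C_{S,max}/C_{R0} = (k₁/k₂)^[k₂/(k₂−k₁)].
= (1.88/3.03)^(3.03/(3.03−1.88)) = (0.6205)^(2.635) = 0.2843.

0.284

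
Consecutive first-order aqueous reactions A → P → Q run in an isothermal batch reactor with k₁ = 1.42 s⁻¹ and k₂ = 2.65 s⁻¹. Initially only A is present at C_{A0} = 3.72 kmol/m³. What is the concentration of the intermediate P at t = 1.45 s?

0.456 kmol/m³

The intermediate concentration in a first-order A→B→C sequence is C_P = k₁C_{A0}(e^(−k₁t) − e^(−k₂t))/(k₂−k₁).
e^(−k₁t) = e^(−1.42×1.45) = e^(−2.059) = 0.1276; e^(−k₂t) = e^(−3.842) = 0.02144.
C_P = 1.42×3.72/(2.65−1.42) × (0.1276−0.02144) = 4.295×0.1061 = 0.4558 kmol/m³.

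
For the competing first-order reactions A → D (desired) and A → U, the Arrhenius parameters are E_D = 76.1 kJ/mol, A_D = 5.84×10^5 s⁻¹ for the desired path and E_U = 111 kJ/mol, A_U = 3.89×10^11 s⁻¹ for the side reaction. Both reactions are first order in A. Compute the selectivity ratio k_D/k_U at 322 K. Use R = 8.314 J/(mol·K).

0.689

Since both paths have the same order in A, the concentration cancels and S_{D/U} = k_D/k_U = (A_D/A_U)·exp[(E_U−E_D)/(RT)].
(E_U−E_D)/(RT) = (111−76.1)×10³/(8.314×322) = 34900/2677 = 13.04.
k_D/k_U = (5.84×10^5/3.89×10^11)·exp(13.04) = 1.501×10^-6 × 4.588×10^5 = 0.689.
Since E_D < E_U, lowering the temperature improves selectivity toward D.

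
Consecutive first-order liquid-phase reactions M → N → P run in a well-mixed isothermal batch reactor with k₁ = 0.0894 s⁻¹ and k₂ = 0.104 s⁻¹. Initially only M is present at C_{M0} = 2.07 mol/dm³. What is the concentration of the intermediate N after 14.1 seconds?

0.669 mol/dm³

For first-order series with pure M initially, C_N(t) = k₁C_{M0}/(k₂−k₁)·(e^(−k₁t) − e^(−k₂t)).
e^(−k₁t) = e^(−0.0894×14.1) = e^(−1.261) = 0.2835; e^(−k₂t) = e^(−1.466) = 0.2308.
C_N = 0.0894×2.07/(0.104−0.0894) × (0.2835−0.2308) = 12.68×0.05275 = 0.6686 mol/dm³.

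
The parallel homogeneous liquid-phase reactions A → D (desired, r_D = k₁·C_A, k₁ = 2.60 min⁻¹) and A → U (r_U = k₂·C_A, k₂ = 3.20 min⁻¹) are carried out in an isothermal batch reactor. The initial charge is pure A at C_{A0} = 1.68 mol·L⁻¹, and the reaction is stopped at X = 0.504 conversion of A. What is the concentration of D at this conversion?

C_A = C_{A0}(1−X) = 0.8333 mol·L⁻¹.
Both paths are first order in A, so the instantaneous fraction to D is constant: dC_D/d(−C_A) = k₁/(k₁+k₂) = 0.4483.
C_D = 0.4483·(C_{A0}−C_A) = 0.4483×0.8467 = 0.380 mol·L⁻¹.

0.380 mol·L⁻¹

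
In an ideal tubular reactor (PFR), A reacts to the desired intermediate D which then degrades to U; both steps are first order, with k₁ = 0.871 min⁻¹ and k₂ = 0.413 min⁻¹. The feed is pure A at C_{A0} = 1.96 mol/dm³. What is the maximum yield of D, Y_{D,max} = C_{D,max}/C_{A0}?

For a first-order series the maximum intermediate yield is C_{D,max}/C_{A0} = (k₁/k₂)^[k₂/(k₂−k₁)].
= (0.871/0.413)^(0.413/(0.413−0.871)) = (2.109)^(-0.9017) = 0.5102.

0.510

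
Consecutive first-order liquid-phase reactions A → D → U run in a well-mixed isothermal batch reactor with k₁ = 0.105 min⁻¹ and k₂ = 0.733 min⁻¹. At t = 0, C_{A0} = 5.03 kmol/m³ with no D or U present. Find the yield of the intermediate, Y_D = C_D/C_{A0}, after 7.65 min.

0.0743

The intermediate concentration in a first-order A→B→C sequence is C_D = k₁C_{A0}(e^(−k₁t) − e^(−k₂t))/(k₂−k₁).
e^(−k₁t) = e^(−0.105×7.65) = e^(−0.8033) = 0.4479; e^(−k₂t) = e^(−5.607) = 0.003670.
C_D = 0.105×5.03/(0.733−0.105) × (0.4479−0.003670) = 0.8410×0.4442 = 0.3736 kmol/m³.
Y_D = C_D/C_{A0} = 0.3736/5.03 = 0.0743.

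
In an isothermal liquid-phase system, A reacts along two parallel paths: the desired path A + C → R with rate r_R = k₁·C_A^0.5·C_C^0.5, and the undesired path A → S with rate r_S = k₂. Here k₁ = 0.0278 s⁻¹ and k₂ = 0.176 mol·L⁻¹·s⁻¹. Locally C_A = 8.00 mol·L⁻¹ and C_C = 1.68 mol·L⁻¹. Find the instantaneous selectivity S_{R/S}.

S_{R/S} = r_R/r_S = (k₁·C_A^0.5·C_C^0.5)/(k₂) = (k₁/k₂)·C_A^0.5·C_C^0.5.
= (0.0278×8.000^0.5×1.680^0.5) / (0.176) = 0.1019/0.1760 = 0.579.

0.579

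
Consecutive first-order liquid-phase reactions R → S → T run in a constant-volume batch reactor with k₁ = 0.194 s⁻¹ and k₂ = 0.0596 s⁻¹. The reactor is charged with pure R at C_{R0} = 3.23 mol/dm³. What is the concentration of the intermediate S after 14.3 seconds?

1.70 mol/dm³

For first-order series with pure R initially, C_S(t) = k₁C_{R0}/(k₂−k₁)·(e^(−k₁t) − e^(−k₂t)).
e^(−k₁t) = e^(−0.194×14.3) = e^(−2.774) = 0.06240; e^(−k₂t) = e^(−0.8523) = 0.4264.
C_S = 0.194×3.23/(0.0596−0.194) × (0.06240−0.4264) = (-4.662)×(-0.3640) = 1.697 mol/dm³.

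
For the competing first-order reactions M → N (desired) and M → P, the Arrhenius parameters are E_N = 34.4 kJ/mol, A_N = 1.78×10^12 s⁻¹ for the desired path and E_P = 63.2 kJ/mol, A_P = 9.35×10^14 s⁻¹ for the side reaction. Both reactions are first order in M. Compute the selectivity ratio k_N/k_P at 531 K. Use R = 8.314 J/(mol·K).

1.30

Since both paths have the same order in M, the concentration cancels and S_{N/P} = k_N/k_P = (A_N/A_P)·exp[(E_P−E_N)/(RT)].
(E_P−E_N)/(RT) = (63.2−34.4)×10³/(8.314×531) = 28800/4415 = 6.524.
k_N/k_P = (1.78×10^12/9.35×10^14)·exp(6.524) = 0.001904 × 681.0 = 1.30.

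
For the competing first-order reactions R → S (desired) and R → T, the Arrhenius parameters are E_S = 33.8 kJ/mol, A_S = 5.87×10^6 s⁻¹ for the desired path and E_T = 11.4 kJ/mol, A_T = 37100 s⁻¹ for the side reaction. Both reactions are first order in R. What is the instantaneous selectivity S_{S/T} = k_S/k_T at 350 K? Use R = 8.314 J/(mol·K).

0.0718

k_S/k_T = (A_S/A_T)·exp[−(E_S−E_T)/(RT)] = (A_S/A_T)·exp[(E_T−E_S)/(RT)].
(E_T−E_S)/(RT) = (11.4−33.8)×10³/(8.314×350) = -22400/2910 = -7.698.
k_S/k_T = (5.87×10^6/37100)·exp(-7.698) = 158.2 × 4.538×10^-4 = 0.0718.
Since E_S > E_T, raising the temperature improves selectivity toward S.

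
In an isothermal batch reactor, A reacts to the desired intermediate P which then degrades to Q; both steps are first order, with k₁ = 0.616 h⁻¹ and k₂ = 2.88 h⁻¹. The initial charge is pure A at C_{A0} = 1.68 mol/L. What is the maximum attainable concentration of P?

Evaluating C_P at t_opt = ln(k₂/k₁)/(k₂−k₁) gives C_{P,max}/C_{A0} = (k₁/k₂)^[k₂/(k₂−k₁)].
= (0.616/2.88)^(2.88/(2.88−0.616)) = (0.2139)^(1.272) = 0.1406.
C_{P,max} = 0.1406×1.68 = 0.236 mol/L.

0.236 mol/L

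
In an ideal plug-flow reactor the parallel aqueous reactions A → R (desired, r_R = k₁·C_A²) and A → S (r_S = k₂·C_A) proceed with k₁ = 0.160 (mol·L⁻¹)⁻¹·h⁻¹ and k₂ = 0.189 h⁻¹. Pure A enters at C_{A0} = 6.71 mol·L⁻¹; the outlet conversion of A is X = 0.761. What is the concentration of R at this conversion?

3.88 mol·L⁻¹

C_A = C_{A0}(1−X) = 1.604 mol·L⁻¹.
Along a PFR/batch, dC_S/dC_A = −r_S/(r_R+r_S) = −k₂/(k₂+k₁·C_A).
Integrating from C_{A0} to C_A: C_S = (0.189/0.160)·ln[(0.189+0.160·6.71)/(0.189+0.160·1.60)] = 1.181·ln(1.263/0.4456) = 1.230 mol·L⁻¹.
Then C_R = (C_{A0}−C_A) − C_S = 5.106 − 1.230 = 3.876 mol·L⁻¹.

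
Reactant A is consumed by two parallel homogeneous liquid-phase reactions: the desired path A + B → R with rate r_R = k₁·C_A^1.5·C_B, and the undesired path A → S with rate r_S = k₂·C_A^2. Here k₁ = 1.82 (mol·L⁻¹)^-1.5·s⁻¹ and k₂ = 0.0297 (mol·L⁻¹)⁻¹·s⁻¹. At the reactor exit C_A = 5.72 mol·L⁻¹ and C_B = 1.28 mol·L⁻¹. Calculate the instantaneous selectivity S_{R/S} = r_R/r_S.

S_{R/S} = r_R/r_S = (k₁·C_A^1.5·C_B)/(k₂·C_A^2) = (k₁/k₂)·C_A^-0.5·C_B.
= (1.82×5.720^1.5×1.280) / (0.0297×5.720^2) = 31.87/0.9717 = 32.8.

32.8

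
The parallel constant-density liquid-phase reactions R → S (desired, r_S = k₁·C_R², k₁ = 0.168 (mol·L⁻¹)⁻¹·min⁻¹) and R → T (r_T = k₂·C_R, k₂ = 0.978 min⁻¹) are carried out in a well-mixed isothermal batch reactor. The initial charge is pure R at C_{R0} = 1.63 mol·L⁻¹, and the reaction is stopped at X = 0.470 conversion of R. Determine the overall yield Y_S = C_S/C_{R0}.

C_R = C_{R0}(1−X) = 0.8639 mol·L⁻¹.
Along a PFR/batch, dC_T/dC_R = −r_T/(r_S+r_T) = −k₂/(k₂+k₁·C_R).
Integrating from C_{R0} to C_R: C_T = (0.978/0.168)·ln[(0.978+0.168·1.63)/(0.978+0.168·0.864)] = 5.821·ln(1.252/1.123) = 0.6316 mol·L⁻¹.
Then C_S = (C_{R0}−C_R) − C_T = 0.7661 − 0.6316 = 0.1345 mol·L⁻¹.
Y_S = C_S/C_{R0} = 0.1345/1.63 = 0.0825.

0.0825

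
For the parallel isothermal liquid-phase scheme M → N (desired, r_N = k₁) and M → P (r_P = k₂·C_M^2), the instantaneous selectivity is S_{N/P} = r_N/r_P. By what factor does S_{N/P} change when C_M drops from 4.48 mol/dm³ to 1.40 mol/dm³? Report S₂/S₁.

S_{N/P} = (k₁/k₂)·C_M^-2, so S₂/S₁ = (C_{M,2}/C_{M,1})^-2.
= (1.40/4.48)^(-2) = (0.3125)^(-2) = 10.2.
Selectivity toward N rises as C_M falls — low-concentration operation is favoured.

10.2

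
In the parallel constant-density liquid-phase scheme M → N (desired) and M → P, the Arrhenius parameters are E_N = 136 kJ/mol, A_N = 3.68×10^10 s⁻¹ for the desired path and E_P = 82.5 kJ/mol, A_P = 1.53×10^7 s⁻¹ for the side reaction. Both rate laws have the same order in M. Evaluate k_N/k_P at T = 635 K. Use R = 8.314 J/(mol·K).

0.0955

Since both paths have the same order in M, the concentration cancels and S_{N/P} = k_N/k_P = (A_N/A_P)·exp[(E_P−E_N)/(RT)].
(E_P−E_N)/(RT) = (82.5−136)×10³/(8.314×635) = -53500/5279 = -10.13.
k_N/k_P = (3.68×10^10/1.53×10^7)·exp(-10.13) = 2405 × 3.972×10^-5 = 0.0955.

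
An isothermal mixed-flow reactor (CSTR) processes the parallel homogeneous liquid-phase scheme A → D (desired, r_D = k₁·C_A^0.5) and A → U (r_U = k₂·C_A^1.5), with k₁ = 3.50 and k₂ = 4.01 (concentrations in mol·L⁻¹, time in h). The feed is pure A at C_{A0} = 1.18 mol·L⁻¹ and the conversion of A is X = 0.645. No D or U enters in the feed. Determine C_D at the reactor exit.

0.514 mol·L⁻¹

Exit C_A = C_{A0}(1−X) = 1.18×0.355 = 0.4189 mol·L⁻¹.
Rates in a CSTR are evaluated at the outlet concentration: r_D = 3.50×0.4189^0.5 = 2.265, r_U = 4.01×0.4189^1.5 = 1.087.
Fraction of consumed A going to D: r_D/(r_D+r_U) = 0.6757.
C_D = 0.6757·C_{A0}·X = 0.6757×1.18×0.645 = 0.514 mol·L⁻¹.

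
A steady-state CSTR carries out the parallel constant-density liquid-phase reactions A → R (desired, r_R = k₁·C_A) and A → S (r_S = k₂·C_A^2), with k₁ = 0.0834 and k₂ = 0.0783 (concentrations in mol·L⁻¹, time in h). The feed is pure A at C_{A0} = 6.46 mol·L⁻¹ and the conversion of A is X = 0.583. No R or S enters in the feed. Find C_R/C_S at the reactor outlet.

0.395

Exit C_A = C_{A0}(1−X) = 6.46×0.417 = 2.694 mol·L⁻¹.
Rates in a CSTR are evaluated at the outlet concentration: r_R = 0.0834×2.694 = 0.2247, r_S = 0.0783×2.694^2 = 0.5682.
Overall selectivity = C_R/C_S = r_Rτ/(r_Sτ) = r_R/r_S = 0.395.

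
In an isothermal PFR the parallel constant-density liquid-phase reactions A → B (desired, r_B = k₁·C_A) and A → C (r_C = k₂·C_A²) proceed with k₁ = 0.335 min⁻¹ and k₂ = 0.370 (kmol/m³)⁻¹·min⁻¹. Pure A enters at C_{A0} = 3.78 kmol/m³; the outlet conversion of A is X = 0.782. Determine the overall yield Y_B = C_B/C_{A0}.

C_A = C_{A0}(1−X) = 0.8240 kmol/m³.
Along a PFR/batch, dC_B/dC_A = −r_B/(r_B+r_C) = −k₁/(k₁+k₂·C_A).
Integrating from C_{A0} to C_A: C_B = (0.335/0.370)·ln[(0.335+0.370·3.78)/(0.335+0.370·0.824)] = 0.9054·ln(1.734/0.6399) = 0.9024 kmol/m³.
Y_B = C_B/C_{A0} = 0.9024/3.78 = 0.239.

0.239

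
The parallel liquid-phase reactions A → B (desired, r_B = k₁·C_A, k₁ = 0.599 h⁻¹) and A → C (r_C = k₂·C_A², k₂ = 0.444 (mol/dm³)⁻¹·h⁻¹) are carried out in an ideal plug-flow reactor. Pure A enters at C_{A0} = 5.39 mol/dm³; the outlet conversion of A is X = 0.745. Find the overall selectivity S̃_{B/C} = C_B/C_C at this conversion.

0.438

C_A = C_{A0}(1−X) = 1.374 mol/dm³.
Along a PFR/batch, dC_B/dC_A = −r_B/(r_B+r_C) = −k₁/(k₁+k₂·C_A).
Integrating from C_{A0} to C_A: C_B = (0.599/0.444)·ln[(0.599+0.444·5.39)/(0.599+0.444·1.37)] = 1.349·ln(2.992/1.209) = 1.222 mol/dm³.
C_C = (C_{A0}−C_A)−C_B = 2.793 mol/dm³; S̃_{B/C} = 1.222/2.793 = 0.438.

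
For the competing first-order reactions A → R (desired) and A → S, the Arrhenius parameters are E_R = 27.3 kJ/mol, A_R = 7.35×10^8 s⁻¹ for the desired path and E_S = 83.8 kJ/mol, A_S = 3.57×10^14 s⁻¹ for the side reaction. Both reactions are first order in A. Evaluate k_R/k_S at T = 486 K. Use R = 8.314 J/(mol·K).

With equal orders, S_{R/S} = k_R/k_S = (A_R/A_S)·exp[(E_S−E_R)/(RT)].
(E_S−E_R)/(RT) = (83.8−27.3)×10³/(8.314×486) = 56500/4041 = 13.98.
k_R/k_S = (7.35×10^8/3.57×10^14)·exp(13.98) = 2.059×10^-6 × 1.182×10^6 = 2.43.

2.43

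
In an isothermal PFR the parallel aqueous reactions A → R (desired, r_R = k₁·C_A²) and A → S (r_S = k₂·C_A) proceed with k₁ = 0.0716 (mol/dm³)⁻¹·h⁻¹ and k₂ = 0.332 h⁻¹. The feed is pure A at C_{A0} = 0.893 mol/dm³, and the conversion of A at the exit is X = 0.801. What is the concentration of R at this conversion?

0.0730 mol/dm³

C_A = C_{A0}(1−X) = 0.1777 mol/dm³.
Along a PFR/batch, dC_S/dC_A = −r_S/(r_R+r_S) = −k₂/(k₂+k₁·C_A).
Integrating from C_{A0} to C_A: C_S = (0.332/0.0716)·ln[(0.332+0.0716·0.893)/(0.332+0.0716·0.178)] = 4.637·ln(0.3959/0.3447) = 0.6423 mol/dm³.
Then C_R = (C_{A0}−C_A) − C_S = 0.7153 − 0.6423 = 0.07301 mol/dm³.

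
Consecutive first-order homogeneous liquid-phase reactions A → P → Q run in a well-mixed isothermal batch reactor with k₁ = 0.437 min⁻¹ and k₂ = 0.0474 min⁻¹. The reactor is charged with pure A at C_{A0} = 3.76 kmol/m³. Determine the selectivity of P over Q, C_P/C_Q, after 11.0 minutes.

Solving the coupled first-order balances gives C_P(t) = [k₁/(k₂−k₁)]·C_{A0}·(e^(−k₁t) − e^(−k₂t)).
e^(−k₁t) = e^(−0.437×11.0) = e^(−4.807) = 0.008172; e^(−k₂t) = e^(−0.5214) = 0.5937.
C_P = 0.437×3.76/(0.0474−0.437) × (0.008172−0.5937) = (-4.217)×(-0.5855) = 2.469 kmol/m³.
C_A = C_{A0}e^(−k₁t) = 0.03073 kmol/m³, so C_Q = C_{A0}−C_A−C_P = 1.260 kmol/m³; C_P/C_Q = 1.96.

1.96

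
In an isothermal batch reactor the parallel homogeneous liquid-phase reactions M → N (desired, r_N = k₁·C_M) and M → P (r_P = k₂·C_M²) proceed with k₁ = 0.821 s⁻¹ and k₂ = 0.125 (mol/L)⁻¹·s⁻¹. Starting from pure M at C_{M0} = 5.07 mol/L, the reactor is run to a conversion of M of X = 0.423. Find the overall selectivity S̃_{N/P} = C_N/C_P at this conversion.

C_M = C_{M0}(1−X) = 2.925 mol/L.
Along a PFR/batch, dC_N/dC_M = −r_N/(r_N+r_P) = −k₁/(k₁+k₂·C_M).
Integrating from C_{M0} to C_M: C_N = (0.821/0.125)·ln[(0.821+0.125·5.07)/(0.821+0.125·2.93)] = 6.568·ln(1.455/1.187) = 1.338 mol/L.
C_P = (C_{M0}−C_M)−C_N = 0.8068 mol/L; S̃_{N/P} = 1.338/0.8068 = 1.66.

1.66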